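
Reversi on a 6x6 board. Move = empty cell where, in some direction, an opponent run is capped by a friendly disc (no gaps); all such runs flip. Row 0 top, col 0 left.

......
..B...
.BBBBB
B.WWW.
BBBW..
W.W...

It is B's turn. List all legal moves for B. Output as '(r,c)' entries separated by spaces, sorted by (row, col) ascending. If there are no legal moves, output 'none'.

Answer: (4,4) (4,5) (5,3) (5,4)

Derivation:
(3,1): no bracket -> illegal
(3,5): no bracket -> illegal
(4,4): flips 3 -> legal
(4,5): flips 1 -> legal
(5,1): no bracket -> illegal
(5,3): flips 2 -> legal
(5,4): flips 2 -> legal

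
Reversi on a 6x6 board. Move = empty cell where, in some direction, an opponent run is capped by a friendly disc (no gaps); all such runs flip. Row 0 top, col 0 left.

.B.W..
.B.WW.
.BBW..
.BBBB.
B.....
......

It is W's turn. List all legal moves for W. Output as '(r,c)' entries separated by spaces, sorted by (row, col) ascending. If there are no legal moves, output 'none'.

Answer: (2,0) (4,1) (4,3) (4,5)

Derivation:
(0,0): no bracket -> illegal
(0,2): no bracket -> illegal
(1,0): no bracket -> illegal
(1,2): no bracket -> illegal
(2,0): flips 2 -> legal
(2,4): no bracket -> illegal
(2,5): no bracket -> illegal
(3,0): no bracket -> illegal
(3,5): no bracket -> illegal
(4,1): flips 1 -> legal
(4,2): no bracket -> illegal
(4,3): flips 1 -> legal
(4,4): no bracket -> illegal
(4,5): flips 1 -> legal
(5,0): no bracket -> illegal
(5,1): no bracket -> illegal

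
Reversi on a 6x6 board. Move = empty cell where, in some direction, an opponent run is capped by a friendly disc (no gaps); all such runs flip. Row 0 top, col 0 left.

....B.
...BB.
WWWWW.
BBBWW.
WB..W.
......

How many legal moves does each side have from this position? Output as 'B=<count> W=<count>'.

Answer: B=7 W=7

Derivation:
-- B to move --
(1,0): flips 2 -> legal
(1,1): flips 1 -> legal
(1,2): flips 2 -> legal
(1,5): no bracket -> illegal
(2,5): no bracket -> illegal
(3,5): flips 3 -> legal
(4,2): no bracket -> illegal
(4,3): flips 2 -> legal
(4,5): no bracket -> illegal
(5,0): flips 1 -> legal
(5,1): no bracket -> illegal
(5,3): no bracket -> illegal
(5,4): flips 3 -> legal
(5,5): no bracket -> illegal
B mobility = 7
-- W to move --
(0,2): flips 1 -> legal
(0,3): flips 1 -> legal
(0,5): flips 1 -> legal
(1,2): no bracket -> illegal
(1,5): no bracket -> illegal
(2,5): no bracket -> illegal
(4,2): flips 3 -> legal
(4,3): flips 1 -> legal
(5,0): flips 2 -> legal
(5,1): flips 2 -> legal
(5,2): no bracket -> illegal
W mobility = 7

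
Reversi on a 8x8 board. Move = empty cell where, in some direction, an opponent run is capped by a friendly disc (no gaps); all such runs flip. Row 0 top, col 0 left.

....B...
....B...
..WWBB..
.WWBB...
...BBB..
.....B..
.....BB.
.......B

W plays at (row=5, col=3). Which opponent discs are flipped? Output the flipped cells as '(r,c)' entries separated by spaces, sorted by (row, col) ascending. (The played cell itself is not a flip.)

Answer: (3,3) (4,3)

Derivation:
Dir NW: first cell '.' (not opp) -> no flip
Dir N: opp run (4,3) (3,3) capped by W -> flip
Dir NE: opp run (4,4), next='.' -> no flip
Dir W: first cell '.' (not opp) -> no flip
Dir E: first cell '.' (not opp) -> no flip
Dir SW: first cell '.' (not opp) -> no flip
Dir S: first cell '.' (not opp) -> no flip
Dir SE: first cell '.' (not opp) -> no flip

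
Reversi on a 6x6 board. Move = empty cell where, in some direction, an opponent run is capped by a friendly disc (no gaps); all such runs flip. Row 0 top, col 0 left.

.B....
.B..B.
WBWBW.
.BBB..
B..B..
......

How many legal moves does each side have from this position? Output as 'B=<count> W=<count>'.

Answer: B=5 W=5

Derivation:
-- B to move --
(1,0): no bracket -> illegal
(1,2): flips 1 -> legal
(1,3): flips 1 -> legal
(1,5): flips 1 -> legal
(2,5): flips 1 -> legal
(3,0): no bracket -> illegal
(3,4): flips 1 -> legal
(3,5): no bracket -> illegal
B mobility = 5
-- W to move --
(0,0): flips 1 -> legal
(0,2): flips 1 -> legal
(0,3): no bracket -> illegal
(0,4): flips 1 -> legal
(0,5): no bracket -> illegal
(1,0): no bracket -> illegal
(1,2): no bracket -> illegal
(1,3): no bracket -> illegal
(1,5): no bracket -> illegal
(2,5): no bracket -> illegal
(3,0): no bracket -> illegal
(3,4): no bracket -> illegal
(4,1): no bracket -> illegal
(4,2): flips 3 -> legal
(4,4): flips 1 -> legal
(5,0): no bracket -> illegal
(5,1): no bracket -> illegal
(5,2): no bracket -> illegal
(5,3): no bracket -> illegal
(5,4): no bracket -> illegal
W mobility = 5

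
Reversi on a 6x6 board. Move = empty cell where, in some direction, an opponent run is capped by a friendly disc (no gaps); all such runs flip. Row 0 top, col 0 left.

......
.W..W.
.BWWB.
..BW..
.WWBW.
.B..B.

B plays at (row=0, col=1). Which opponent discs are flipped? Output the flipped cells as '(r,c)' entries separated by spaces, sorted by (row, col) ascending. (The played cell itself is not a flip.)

Answer: (1,1)

Derivation:
Dir NW: edge -> no flip
Dir N: edge -> no flip
Dir NE: edge -> no flip
Dir W: first cell '.' (not opp) -> no flip
Dir E: first cell '.' (not opp) -> no flip
Dir SW: first cell '.' (not opp) -> no flip
Dir S: opp run (1,1) capped by B -> flip
Dir SE: first cell '.' (not opp) -> no flip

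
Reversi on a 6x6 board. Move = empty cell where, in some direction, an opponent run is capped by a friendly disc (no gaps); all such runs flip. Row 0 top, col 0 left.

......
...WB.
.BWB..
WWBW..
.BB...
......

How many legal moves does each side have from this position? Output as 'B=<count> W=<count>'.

Answer: B=6 W=8

Derivation:
-- B to move --
(0,2): no bracket -> illegal
(0,3): flips 1 -> legal
(0,4): no bracket -> illegal
(1,1): no bracket -> illegal
(1,2): flips 2 -> legal
(2,0): flips 1 -> legal
(2,4): flips 1 -> legal
(3,4): flips 1 -> legal
(4,0): no bracket -> illegal
(4,3): flips 1 -> legal
(4,4): no bracket -> illegal
B mobility = 6
-- W to move --
(0,3): no bracket -> illegal
(0,4): no bracket -> illegal
(0,5): no bracket -> illegal
(1,0): no bracket -> illegal
(1,1): flips 1 -> legal
(1,2): flips 1 -> legal
(1,5): flips 1 -> legal
(2,0): flips 1 -> legal
(2,4): flips 1 -> legal
(2,5): no bracket -> illegal
(3,4): no bracket -> illegal
(4,0): no bracket -> illegal
(4,3): no bracket -> illegal
(5,0): no bracket -> illegal
(5,1): flips 2 -> legal
(5,2): flips 3 -> legal
(5,3): flips 1 -> legal
W mobility = 8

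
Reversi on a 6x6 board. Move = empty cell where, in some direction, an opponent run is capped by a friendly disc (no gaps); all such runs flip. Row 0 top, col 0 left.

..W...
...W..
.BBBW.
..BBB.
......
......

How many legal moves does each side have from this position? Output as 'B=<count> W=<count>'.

Answer: B=5 W=5

Derivation:
-- B to move --
(0,1): no bracket -> illegal
(0,3): flips 1 -> legal
(0,4): flips 1 -> legal
(1,1): no bracket -> illegal
(1,2): no bracket -> illegal
(1,4): flips 1 -> legal
(1,5): flips 1 -> legal
(2,5): flips 1 -> legal
(3,5): no bracket -> illegal
B mobility = 5
-- W to move --
(1,0): no bracket -> illegal
(1,1): no bracket -> illegal
(1,2): no bracket -> illegal
(1,4): no bracket -> illegal
(2,0): flips 3 -> legal
(2,5): no bracket -> illegal
(3,0): no bracket -> illegal
(3,1): flips 1 -> legal
(3,5): no bracket -> illegal
(4,1): no bracket -> illegal
(4,2): flips 1 -> legal
(4,3): flips 2 -> legal
(4,4): flips 1 -> legal
(4,5): no bracket -> illegal
W mobility = 5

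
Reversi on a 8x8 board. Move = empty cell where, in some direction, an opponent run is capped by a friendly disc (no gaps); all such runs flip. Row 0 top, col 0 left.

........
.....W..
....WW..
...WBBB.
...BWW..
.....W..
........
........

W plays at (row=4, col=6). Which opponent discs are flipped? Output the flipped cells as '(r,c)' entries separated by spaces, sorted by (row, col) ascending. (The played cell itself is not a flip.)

Dir NW: opp run (3,5) capped by W -> flip
Dir N: opp run (3,6), next='.' -> no flip
Dir NE: first cell '.' (not opp) -> no flip
Dir W: first cell 'W' (not opp) -> no flip
Dir E: first cell '.' (not opp) -> no flip
Dir SW: first cell 'W' (not opp) -> no flip
Dir S: first cell '.' (not opp) -> no flip
Dir SE: first cell '.' (not opp) -> no flip

Answer: (3,5)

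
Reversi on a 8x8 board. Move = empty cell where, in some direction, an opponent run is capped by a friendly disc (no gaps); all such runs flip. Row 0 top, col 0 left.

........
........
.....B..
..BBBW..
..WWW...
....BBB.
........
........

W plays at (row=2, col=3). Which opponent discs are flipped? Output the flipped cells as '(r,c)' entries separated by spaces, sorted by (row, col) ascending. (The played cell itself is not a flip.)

Dir NW: first cell '.' (not opp) -> no flip
Dir N: first cell '.' (not opp) -> no flip
Dir NE: first cell '.' (not opp) -> no flip
Dir W: first cell '.' (not opp) -> no flip
Dir E: first cell '.' (not opp) -> no flip
Dir SW: opp run (3,2), next='.' -> no flip
Dir S: opp run (3,3) capped by W -> flip
Dir SE: opp run (3,4), next='.' -> no flip

Answer: (3,3)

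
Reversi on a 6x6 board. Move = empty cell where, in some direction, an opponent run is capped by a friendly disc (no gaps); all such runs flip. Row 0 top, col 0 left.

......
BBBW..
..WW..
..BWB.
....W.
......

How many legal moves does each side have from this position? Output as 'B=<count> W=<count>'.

Answer: B=3 W=9

Derivation:
-- B to move --
(0,2): no bracket -> illegal
(0,3): no bracket -> illegal
(0,4): no bracket -> illegal
(1,4): flips 2 -> legal
(2,1): no bracket -> illegal
(2,4): no bracket -> illegal
(3,1): no bracket -> illegal
(3,5): no bracket -> illegal
(4,2): no bracket -> illegal
(4,3): no bracket -> illegal
(4,5): no bracket -> illegal
(5,3): no bracket -> illegal
(5,4): flips 1 -> legal
(5,5): flips 3 -> legal
B mobility = 3
-- W to move --
(0,0): flips 1 -> legal
(0,1): flips 1 -> legal
(0,2): flips 1 -> legal
(0,3): no bracket -> illegal
(2,0): no bracket -> illegal
(2,1): no bracket -> illegal
(2,4): flips 1 -> legal
(2,5): no bracket -> illegal
(3,1): flips 1 -> legal
(3,5): flips 1 -> legal
(4,1): flips 1 -> legal
(4,2): flips 1 -> legal
(4,3): no bracket -> illegal
(4,5): flips 1 -> legal
W mobility = 9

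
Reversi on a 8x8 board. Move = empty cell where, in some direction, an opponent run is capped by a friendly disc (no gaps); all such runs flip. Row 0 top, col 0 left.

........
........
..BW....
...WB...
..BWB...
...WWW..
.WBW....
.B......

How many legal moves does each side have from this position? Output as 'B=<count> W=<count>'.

Answer: B=8 W=9

Derivation:
-- B to move --
(1,2): flips 1 -> legal
(1,3): no bracket -> illegal
(1,4): no bracket -> illegal
(2,4): flips 2 -> legal
(3,2): flips 1 -> legal
(4,5): no bracket -> illegal
(4,6): no bracket -> illegal
(5,0): no bracket -> illegal
(5,1): flips 1 -> legal
(5,2): flips 1 -> legal
(5,6): no bracket -> illegal
(6,0): flips 1 -> legal
(6,4): flips 3 -> legal
(6,5): no bracket -> illegal
(6,6): flips 1 -> legal
(7,0): no bracket -> illegal
(7,2): no bracket -> illegal
(7,3): no bracket -> illegal
(7,4): no bracket -> illegal
B mobility = 8
-- W to move --
(1,1): flips 1 -> legal
(1,2): no bracket -> illegal
(1,3): no bracket -> illegal
(2,1): flips 1 -> legal
(2,4): flips 2 -> legal
(2,5): flips 1 -> legal
(3,1): flips 1 -> legal
(3,2): no bracket -> illegal
(3,5): flips 2 -> legal
(4,1): flips 1 -> legal
(4,5): flips 2 -> legal
(5,1): flips 1 -> legal
(5,2): no bracket -> illegal
(6,0): no bracket -> illegal
(7,0): no bracket -> illegal
(7,2): no bracket -> illegal
(7,3): no bracket -> illegal
W mobility = 9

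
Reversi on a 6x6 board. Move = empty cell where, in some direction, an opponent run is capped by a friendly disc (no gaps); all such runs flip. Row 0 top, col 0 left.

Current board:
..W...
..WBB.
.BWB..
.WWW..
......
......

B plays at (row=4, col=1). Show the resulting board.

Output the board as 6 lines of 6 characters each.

Answer: ..W...
..WBB.
.BWB..
.BBW..
.B....
......

Derivation:
Place B at (4,1); scan 8 dirs for brackets.
Dir NW: first cell '.' (not opp) -> no flip
Dir N: opp run (3,1) capped by B -> flip
Dir NE: opp run (3,2) capped by B -> flip
Dir W: first cell '.' (not opp) -> no flip
Dir E: first cell '.' (not opp) -> no flip
Dir SW: first cell '.' (not opp) -> no flip
Dir S: first cell '.' (not opp) -> no flip
Dir SE: first cell '.' (not opp) -> no flip
All flips: (3,1) (3,2)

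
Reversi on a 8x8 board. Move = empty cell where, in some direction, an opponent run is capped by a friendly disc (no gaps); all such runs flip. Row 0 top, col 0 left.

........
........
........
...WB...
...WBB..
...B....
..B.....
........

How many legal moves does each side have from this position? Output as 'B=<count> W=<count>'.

Answer: B=5 W=5

Derivation:
-- B to move --
(2,2): flips 1 -> legal
(2,3): flips 2 -> legal
(2,4): no bracket -> illegal
(3,2): flips 1 -> legal
(4,2): flips 1 -> legal
(5,2): flips 1 -> legal
(5,4): no bracket -> illegal
B mobility = 5
-- W to move --
(2,3): no bracket -> illegal
(2,4): no bracket -> illegal
(2,5): flips 1 -> legal
(3,5): flips 1 -> legal
(3,6): no bracket -> illegal
(4,2): no bracket -> illegal
(4,6): flips 2 -> legal
(5,1): no bracket -> illegal
(5,2): no bracket -> illegal
(5,4): no bracket -> illegal
(5,5): flips 1 -> legal
(5,6): no bracket -> illegal
(6,1): no bracket -> illegal
(6,3): flips 1 -> legal
(6,4): no bracket -> illegal
(7,1): no bracket -> illegal
(7,2): no bracket -> illegal
(7,3): no bracket -> illegal
W mobility = 5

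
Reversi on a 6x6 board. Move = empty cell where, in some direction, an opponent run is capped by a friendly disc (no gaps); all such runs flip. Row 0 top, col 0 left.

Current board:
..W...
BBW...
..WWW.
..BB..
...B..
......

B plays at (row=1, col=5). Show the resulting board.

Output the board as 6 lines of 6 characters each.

Answer: ..W...
BBW..B
..WWB.
..BB..
...B..
......

Derivation:
Place B at (1,5); scan 8 dirs for brackets.
Dir NW: first cell '.' (not opp) -> no flip
Dir N: first cell '.' (not opp) -> no flip
Dir NE: edge -> no flip
Dir W: first cell '.' (not opp) -> no flip
Dir E: edge -> no flip
Dir SW: opp run (2,4) capped by B -> flip
Dir S: first cell '.' (not opp) -> no flip
Dir SE: edge -> no flip
All flips: (2,4)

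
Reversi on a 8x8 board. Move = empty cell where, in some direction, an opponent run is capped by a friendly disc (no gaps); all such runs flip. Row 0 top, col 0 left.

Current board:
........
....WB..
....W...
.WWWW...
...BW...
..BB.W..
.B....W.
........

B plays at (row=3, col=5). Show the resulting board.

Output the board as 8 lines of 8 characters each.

Answer: ........
....WB..
....W...
.WWWWB..
...BB...
..BB.W..
.B....W.
........

Derivation:
Place B at (3,5); scan 8 dirs for brackets.
Dir NW: opp run (2,4), next='.' -> no flip
Dir N: first cell '.' (not opp) -> no flip
Dir NE: first cell '.' (not opp) -> no flip
Dir W: opp run (3,4) (3,3) (3,2) (3,1), next='.' -> no flip
Dir E: first cell '.' (not opp) -> no flip
Dir SW: opp run (4,4) capped by B -> flip
Dir S: first cell '.' (not opp) -> no flip
Dir SE: first cell '.' (not opp) -> no flip
All flips: (4,4)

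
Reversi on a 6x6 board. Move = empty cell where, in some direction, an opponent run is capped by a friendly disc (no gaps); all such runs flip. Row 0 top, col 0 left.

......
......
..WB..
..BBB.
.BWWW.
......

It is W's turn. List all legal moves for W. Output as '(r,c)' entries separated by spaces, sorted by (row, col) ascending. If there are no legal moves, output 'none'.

(1,2): no bracket -> illegal
(1,3): flips 2 -> legal
(1,4): no bracket -> illegal
(2,1): flips 1 -> legal
(2,4): flips 3 -> legal
(2,5): flips 1 -> legal
(3,0): no bracket -> illegal
(3,1): no bracket -> illegal
(3,5): no bracket -> illegal
(4,0): flips 1 -> legal
(4,5): no bracket -> illegal
(5,0): no bracket -> illegal
(5,1): no bracket -> illegal
(5,2): no bracket -> illegal

Answer: (1,3) (2,1) (2,4) (2,5) (4,0)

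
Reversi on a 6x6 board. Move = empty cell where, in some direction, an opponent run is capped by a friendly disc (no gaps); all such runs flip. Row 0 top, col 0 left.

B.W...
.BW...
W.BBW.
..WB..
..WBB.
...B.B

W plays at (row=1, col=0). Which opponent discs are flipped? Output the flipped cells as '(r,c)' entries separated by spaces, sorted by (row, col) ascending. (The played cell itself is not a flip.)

Answer: (1,1)

Derivation:
Dir NW: edge -> no flip
Dir N: opp run (0,0), next=edge -> no flip
Dir NE: first cell '.' (not opp) -> no flip
Dir W: edge -> no flip
Dir E: opp run (1,1) capped by W -> flip
Dir SW: edge -> no flip
Dir S: first cell 'W' (not opp) -> no flip
Dir SE: first cell '.' (not opp) -> no flip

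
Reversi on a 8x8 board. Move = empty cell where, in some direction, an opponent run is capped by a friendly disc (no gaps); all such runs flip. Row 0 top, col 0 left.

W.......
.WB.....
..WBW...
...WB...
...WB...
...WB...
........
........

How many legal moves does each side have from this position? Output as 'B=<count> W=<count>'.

Answer: B=9 W=8

Derivation:
-- B to move --
(0,1): no bracket -> illegal
(0,2): no bracket -> illegal
(1,0): flips 1 -> legal
(1,3): no bracket -> illegal
(1,4): flips 1 -> legal
(1,5): no bracket -> illegal
(2,0): no bracket -> illegal
(2,1): flips 1 -> legal
(2,5): flips 1 -> legal
(3,1): no bracket -> illegal
(3,2): flips 3 -> legal
(3,5): no bracket -> illegal
(4,2): flips 1 -> legal
(5,2): flips 2 -> legal
(6,2): flips 1 -> legal
(6,3): flips 3 -> legal
(6,4): no bracket -> illegal
B mobility = 9
-- W to move --
(0,1): no bracket -> illegal
(0,2): flips 1 -> legal
(0,3): no bracket -> illegal
(1,3): flips 2 -> legal
(1,4): no bracket -> illegal
(2,1): no bracket -> illegal
(2,5): flips 1 -> legal
(3,2): no bracket -> illegal
(3,5): flips 2 -> legal
(4,5): flips 1 -> legal
(5,5): flips 2 -> legal
(6,3): no bracket -> illegal
(6,4): flips 3 -> legal
(6,5): flips 1 -> legal
W mobility = 8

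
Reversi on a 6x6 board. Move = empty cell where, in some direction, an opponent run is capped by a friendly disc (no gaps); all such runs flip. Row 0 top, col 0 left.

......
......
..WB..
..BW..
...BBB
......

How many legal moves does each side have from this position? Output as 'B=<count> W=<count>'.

Answer: B=4 W=6

Derivation:
-- B to move --
(1,1): flips 2 -> legal
(1,2): flips 1 -> legal
(1,3): no bracket -> illegal
(2,1): flips 1 -> legal
(2,4): no bracket -> illegal
(3,1): no bracket -> illegal
(3,4): flips 1 -> legal
(4,2): no bracket -> illegal
B mobility = 4
-- W to move --
(1,2): no bracket -> illegal
(1,3): flips 1 -> legal
(1,4): no bracket -> illegal
(2,1): no bracket -> illegal
(2,4): flips 1 -> legal
(3,1): flips 1 -> legal
(3,4): no bracket -> illegal
(3,5): no bracket -> illegal
(4,1): no bracket -> illegal
(4,2): flips 1 -> legal
(5,2): no bracket -> illegal
(5,3): flips 1 -> legal
(5,4): no bracket -> illegal
(5,5): flips 1 -> legal
W mobility = 6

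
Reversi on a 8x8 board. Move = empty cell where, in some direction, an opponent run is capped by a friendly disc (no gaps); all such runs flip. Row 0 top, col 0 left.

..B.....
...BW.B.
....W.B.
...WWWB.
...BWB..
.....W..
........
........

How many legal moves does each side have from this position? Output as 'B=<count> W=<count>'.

Answer: B=7 W=8

Derivation:
-- B to move --
(0,3): no bracket -> illegal
(0,4): no bracket -> illegal
(0,5): no bracket -> illegal
(1,5): flips 1 -> legal
(2,2): no bracket -> illegal
(2,3): flips 2 -> legal
(2,5): flips 2 -> legal
(3,2): flips 3 -> legal
(4,2): no bracket -> illegal
(4,6): flips 2 -> legal
(5,3): flips 2 -> legal
(5,4): no bracket -> illegal
(5,6): no bracket -> illegal
(6,4): no bracket -> illegal
(6,5): flips 1 -> legal
(6,6): no bracket -> illegal
B mobility = 7
-- W to move --
(0,1): no bracket -> illegal
(0,3): no bracket -> illegal
(0,4): no bracket -> illegal
(0,5): no bracket -> illegal
(0,6): no bracket -> illegal
(0,7): no bracket -> illegal
(1,1): no bracket -> illegal
(1,2): flips 1 -> legal
(1,5): no bracket -> illegal
(1,7): flips 1 -> legal
(2,2): no bracket -> illegal
(2,3): no bracket -> illegal
(2,5): no bracket -> illegal
(2,7): no bracket -> illegal
(3,2): no bracket -> illegal
(3,7): flips 1 -> legal
(4,2): flips 1 -> legal
(4,6): flips 1 -> legal
(4,7): no bracket -> illegal
(5,2): flips 1 -> legal
(5,3): flips 1 -> legal
(5,4): no bracket -> illegal
(5,6): flips 1 -> legal
W mobility = 8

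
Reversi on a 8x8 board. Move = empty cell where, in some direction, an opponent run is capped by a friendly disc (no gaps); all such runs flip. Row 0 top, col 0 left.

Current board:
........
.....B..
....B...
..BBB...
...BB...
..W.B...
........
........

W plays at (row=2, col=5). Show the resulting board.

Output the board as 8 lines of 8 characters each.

Answer: ........
.....B..
....BW..
..BBW...
...WB...
..W.B...
........
........

Derivation:
Place W at (2,5); scan 8 dirs for brackets.
Dir NW: first cell '.' (not opp) -> no flip
Dir N: opp run (1,5), next='.' -> no flip
Dir NE: first cell '.' (not opp) -> no flip
Dir W: opp run (2,4), next='.' -> no flip
Dir E: first cell '.' (not opp) -> no flip
Dir SW: opp run (3,4) (4,3) capped by W -> flip
Dir S: first cell '.' (not opp) -> no flip
Dir SE: first cell '.' (not opp) -> no flip
All flips: (3,4) (4,3)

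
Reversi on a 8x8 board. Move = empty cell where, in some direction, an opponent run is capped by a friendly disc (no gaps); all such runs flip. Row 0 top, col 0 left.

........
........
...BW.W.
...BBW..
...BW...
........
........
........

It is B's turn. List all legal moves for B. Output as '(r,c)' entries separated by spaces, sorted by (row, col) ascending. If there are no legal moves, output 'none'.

Answer: (1,4) (1,5) (2,5) (3,6) (4,5) (5,4) (5,5)

Derivation:
(1,3): no bracket -> illegal
(1,4): flips 1 -> legal
(1,5): flips 1 -> legal
(1,6): no bracket -> illegal
(1,7): no bracket -> illegal
(2,5): flips 1 -> legal
(2,7): no bracket -> illegal
(3,6): flips 1 -> legal
(3,7): no bracket -> illegal
(4,5): flips 1 -> legal
(4,6): no bracket -> illegal
(5,3): no bracket -> illegal
(5,4): flips 1 -> legal
(5,5): flips 1 -> legal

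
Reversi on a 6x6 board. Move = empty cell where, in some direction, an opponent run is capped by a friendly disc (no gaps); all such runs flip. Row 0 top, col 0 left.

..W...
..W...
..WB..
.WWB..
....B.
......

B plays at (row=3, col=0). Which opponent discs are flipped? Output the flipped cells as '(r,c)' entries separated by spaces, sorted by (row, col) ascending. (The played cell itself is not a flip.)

Answer: (3,1) (3,2)

Derivation:
Dir NW: edge -> no flip
Dir N: first cell '.' (not opp) -> no flip
Dir NE: first cell '.' (not opp) -> no flip
Dir W: edge -> no flip
Dir E: opp run (3,1) (3,2) capped by B -> flip
Dir SW: edge -> no flip
Dir S: first cell '.' (not opp) -> no flip
Dir SE: first cell '.' (not opp) -> no flip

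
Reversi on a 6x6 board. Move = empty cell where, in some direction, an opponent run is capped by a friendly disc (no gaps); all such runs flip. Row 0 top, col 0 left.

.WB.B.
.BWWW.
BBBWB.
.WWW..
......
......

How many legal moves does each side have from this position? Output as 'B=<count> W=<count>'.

Answer: B=8 W=8

Derivation:
-- B to move --
(0,0): flips 1 -> legal
(0,3): flips 1 -> legal
(0,5): no bracket -> illegal
(1,0): no bracket -> illegal
(1,5): flips 3 -> legal
(2,5): no bracket -> illegal
(3,0): no bracket -> illegal
(3,4): no bracket -> illegal
(4,0): flips 1 -> legal
(4,1): flips 1 -> legal
(4,2): flips 3 -> legal
(4,3): flips 1 -> legal
(4,4): flips 1 -> legal
B mobility = 8
-- W to move --
(0,0): flips 2 -> legal
(0,3): flips 1 -> legal
(0,5): no bracket -> illegal
(1,0): flips 2 -> legal
(1,5): flips 1 -> legal
(2,5): flips 1 -> legal
(3,0): flips 1 -> legal
(3,4): flips 1 -> legal
(3,5): flips 1 -> legal
W mobility = 8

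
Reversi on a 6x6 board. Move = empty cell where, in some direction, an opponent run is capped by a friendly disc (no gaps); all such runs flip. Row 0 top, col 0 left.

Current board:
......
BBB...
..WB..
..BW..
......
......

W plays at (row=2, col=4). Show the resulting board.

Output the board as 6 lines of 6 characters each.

Place W at (2,4); scan 8 dirs for brackets.
Dir NW: first cell '.' (not opp) -> no flip
Dir N: first cell '.' (not opp) -> no flip
Dir NE: first cell '.' (not opp) -> no flip
Dir W: opp run (2,3) capped by W -> flip
Dir E: first cell '.' (not opp) -> no flip
Dir SW: first cell 'W' (not opp) -> no flip
Dir S: first cell '.' (not opp) -> no flip
Dir SE: first cell '.' (not opp) -> no flip
All flips: (2,3)

Answer: ......
BBB...
..WWW.
..BW..
......
......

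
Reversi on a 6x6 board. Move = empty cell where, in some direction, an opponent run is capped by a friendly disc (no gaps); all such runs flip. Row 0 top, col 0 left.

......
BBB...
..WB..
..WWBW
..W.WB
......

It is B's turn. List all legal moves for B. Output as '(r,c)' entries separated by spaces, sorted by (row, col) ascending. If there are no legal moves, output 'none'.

(1,3): no bracket -> illegal
(2,1): flips 1 -> legal
(2,4): no bracket -> illegal
(2,5): flips 1 -> legal
(3,1): flips 2 -> legal
(4,1): flips 1 -> legal
(4,3): flips 2 -> legal
(5,1): no bracket -> illegal
(5,2): flips 3 -> legal
(5,3): no bracket -> illegal
(5,4): flips 1 -> legal
(5,5): flips 3 -> legal

Answer: (2,1) (2,5) (3,1) (4,1) (4,3) (5,2) (5,4) (5,5)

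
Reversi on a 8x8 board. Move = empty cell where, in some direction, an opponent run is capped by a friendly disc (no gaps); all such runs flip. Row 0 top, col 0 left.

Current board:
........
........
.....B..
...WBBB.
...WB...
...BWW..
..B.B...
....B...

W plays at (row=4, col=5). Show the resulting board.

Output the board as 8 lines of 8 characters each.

Place W at (4,5); scan 8 dirs for brackets.
Dir NW: opp run (3,4), next='.' -> no flip
Dir N: opp run (3,5) (2,5), next='.' -> no flip
Dir NE: opp run (3,6), next='.' -> no flip
Dir W: opp run (4,4) capped by W -> flip
Dir E: first cell '.' (not opp) -> no flip
Dir SW: first cell 'W' (not opp) -> no flip
Dir S: first cell 'W' (not opp) -> no flip
Dir SE: first cell '.' (not opp) -> no flip
All flips: (4,4)

Answer: ........
........
.....B..
...WBBB.
...WWW..
...BWW..
..B.B...
....B...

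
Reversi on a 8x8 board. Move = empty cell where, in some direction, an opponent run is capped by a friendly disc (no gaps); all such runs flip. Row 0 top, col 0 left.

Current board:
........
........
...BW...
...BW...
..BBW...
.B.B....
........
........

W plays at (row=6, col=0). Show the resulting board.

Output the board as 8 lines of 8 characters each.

Answer: ........
........
...BW...
...WW...
..WBW...
.W.B....
W.......
........

Derivation:
Place W at (6,0); scan 8 dirs for brackets.
Dir NW: edge -> no flip
Dir N: first cell '.' (not opp) -> no flip
Dir NE: opp run (5,1) (4,2) (3,3) capped by W -> flip
Dir W: edge -> no flip
Dir E: first cell '.' (not opp) -> no flip
Dir SW: edge -> no flip
Dir S: first cell '.' (not opp) -> no flip
Dir SE: first cell '.' (not opp) -> no flip
All flips: (3,3) (4,2) (5,1)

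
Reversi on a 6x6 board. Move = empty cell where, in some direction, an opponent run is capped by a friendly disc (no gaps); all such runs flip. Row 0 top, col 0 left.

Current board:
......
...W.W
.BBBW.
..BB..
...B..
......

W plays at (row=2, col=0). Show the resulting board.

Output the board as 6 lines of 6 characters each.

Place W at (2,0); scan 8 dirs for brackets.
Dir NW: edge -> no flip
Dir N: first cell '.' (not opp) -> no flip
Dir NE: first cell '.' (not opp) -> no flip
Dir W: edge -> no flip
Dir E: opp run (2,1) (2,2) (2,3) capped by W -> flip
Dir SW: edge -> no flip
Dir S: first cell '.' (not opp) -> no flip
Dir SE: first cell '.' (not opp) -> no flip
All flips: (2,1) (2,2) (2,3)

Answer: ......
...W.W
WWWWW.
..BB..
...B..
......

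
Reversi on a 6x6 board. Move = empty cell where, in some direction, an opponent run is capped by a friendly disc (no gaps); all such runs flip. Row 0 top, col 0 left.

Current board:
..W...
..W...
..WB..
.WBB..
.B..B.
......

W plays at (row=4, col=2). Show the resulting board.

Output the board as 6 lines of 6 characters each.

Place W at (4,2); scan 8 dirs for brackets.
Dir NW: first cell 'W' (not opp) -> no flip
Dir N: opp run (3,2) capped by W -> flip
Dir NE: opp run (3,3), next='.' -> no flip
Dir W: opp run (4,1), next='.' -> no flip
Dir E: first cell '.' (not opp) -> no flip
Dir SW: first cell '.' (not opp) -> no flip
Dir S: first cell '.' (not opp) -> no flip
Dir SE: first cell '.' (not opp) -> no flip
All flips: (3,2)

Answer: ..W...
..W...
..WB..
.WWB..
.BW.B.
......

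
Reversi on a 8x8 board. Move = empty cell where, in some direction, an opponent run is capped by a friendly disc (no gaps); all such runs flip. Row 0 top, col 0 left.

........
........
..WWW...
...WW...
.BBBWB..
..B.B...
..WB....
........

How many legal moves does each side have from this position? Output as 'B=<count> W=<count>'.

-- B to move --
(1,1): no bracket -> illegal
(1,2): flips 2 -> legal
(1,3): flips 2 -> legal
(1,4): flips 3 -> legal
(1,5): flips 2 -> legal
(2,1): no bracket -> illegal
(2,5): flips 1 -> legal
(3,1): no bracket -> illegal
(3,2): no bracket -> illegal
(3,5): no bracket -> illegal
(5,1): no bracket -> illegal
(5,3): no bracket -> illegal
(5,5): no bracket -> illegal
(6,1): flips 1 -> legal
(7,1): no bracket -> illegal
(7,2): flips 1 -> legal
(7,3): no bracket -> illegal
B mobility = 7
-- W to move --
(3,0): no bracket -> illegal
(3,1): no bracket -> illegal
(3,2): flips 2 -> legal
(3,5): no bracket -> illegal
(3,6): no bracket -> illegal
(4,0): flips 3 -> legal
(4,6): flips 1 -> legal
(5,0): no bracket -> illegal
(5,1): flips 1 -> legal
(5,3): flips 1 -> legal
(5,5): no bracket -> illegal
(5,6): flips 1 -> legal
(6,1): flips 2 -> legal
(6,4): flips 2 -> legal
(6,5): no bracket -> illegal
(7,2): no bracket -> illegal
(7,3): no bracket -> illegal
(7,4): no bracket -> illegal
W mobility = 8

Answer: B=7 W=8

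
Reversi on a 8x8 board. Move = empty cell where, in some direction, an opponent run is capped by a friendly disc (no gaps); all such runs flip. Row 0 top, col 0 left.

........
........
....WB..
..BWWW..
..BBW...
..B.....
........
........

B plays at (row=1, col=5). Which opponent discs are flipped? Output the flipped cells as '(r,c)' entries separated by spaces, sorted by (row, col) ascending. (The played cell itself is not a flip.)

Answer: (2,4) (3,3)

Derivation:
Dir NW: first cell '.' (not opp) -> no flip
Dir N: first cell '.' (not opp) -> no flip
Dir NE: first cell '.' (not opp) -> no flip
Dir W: first cell '.' (not opp) -> no flip
Dir E: first cell '.' (not opp) -> no flip
Dir SW: opp run (2,4) (3,3) capped by B -> flip
Dir S: first cell 'B' (not opp) -> no flip
Dir SE: first cell '.' (not opp) -> no flip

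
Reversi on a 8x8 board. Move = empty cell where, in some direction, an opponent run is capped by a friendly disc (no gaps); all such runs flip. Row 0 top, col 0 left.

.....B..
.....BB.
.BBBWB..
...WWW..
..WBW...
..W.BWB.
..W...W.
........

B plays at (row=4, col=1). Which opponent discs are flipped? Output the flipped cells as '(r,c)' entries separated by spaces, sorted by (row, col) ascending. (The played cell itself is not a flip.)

Answer: (4,2)

Derivation:
Dir NW: first cell '.' (not opp) -> no flip
Dir N: first cell '.' (not opp) -> no flip
Dir NE: first cell '.' (not opp) -> no flip
Dir W: first cell '.' (not opp) -> no flip
Dir E: opp run (4,2) capped by B -> flip
Dir SW: first cell '.' (not opp) -> no flip
Dir S: first cell '.' (not opp) -> no flip
Dir SE: opp run (5,2), next='.' -> no flip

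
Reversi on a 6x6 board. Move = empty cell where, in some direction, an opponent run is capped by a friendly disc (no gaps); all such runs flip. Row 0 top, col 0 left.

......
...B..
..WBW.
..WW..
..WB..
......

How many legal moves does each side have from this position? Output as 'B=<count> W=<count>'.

Answer: B=5 W=7

Derivation:
-- B to move --
(1,1): no bracket -> illegal
(1,2): no bracket -> illegal
(1,4): no bracket -> illegal
(1,5): no bracket -> illegal
(2,1): flips 2 -> legal
(2,5): flips 1 -> legal
(3,1): flips 1 -> legal
(3,4): no bracket -> illegal
(3,5): flips 1 -> legal
(4,1): flips 2 -> legal
(4,4): no bracket -> illegal
(5,1): no bracket -> illegal
(5,2): no bracket -> illegal
(5,3): no bracket -> illegal
B mobility = 5
-- W to move --
(0,2): flips 1 -> legal
(0,3): flips 2 -> legal
(0,4): flips 1 -> legal
(1,2): no bracket -> illegal
(1,4): flips 1 -> legal
(3,4): no bracket -> illegal
(4,4): flips 1 -> legal
(5,2): no bracket -> illegal
(5,3): flips 1 -> legal
(5,4): flips 1 -> legal
W mobility = 7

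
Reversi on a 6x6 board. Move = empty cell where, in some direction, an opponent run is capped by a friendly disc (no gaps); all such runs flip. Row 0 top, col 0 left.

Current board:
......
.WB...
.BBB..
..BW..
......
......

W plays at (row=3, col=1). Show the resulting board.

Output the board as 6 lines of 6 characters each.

Place W at (3,1); scan 8 dirs for brackets.
Dir NW: first cell '.' (not opp) -> no flip
Dir N: opp run (2,1) capped by W -> flip
Dir NE: opp run (2,2), next='.' -> no flip
Dir W: first cell '.' (not opp) -> no flip
Dir E: opp run (3,2) capped by W -> flip
Dir SW: first cell '.' (not opp) -> no flip
Dir S: first cell '.' (not opp) -> no flip
Dir SE: first cell '.' (not opp) -> no flip
All flips: (2,1) (3,2)

Answer: ......
.WB...
.WBB..
.WWW..
......
......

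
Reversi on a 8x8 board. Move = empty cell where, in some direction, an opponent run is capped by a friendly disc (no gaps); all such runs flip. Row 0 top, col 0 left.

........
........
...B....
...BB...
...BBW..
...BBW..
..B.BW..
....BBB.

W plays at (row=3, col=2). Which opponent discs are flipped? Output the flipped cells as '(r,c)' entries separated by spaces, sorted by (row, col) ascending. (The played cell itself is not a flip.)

Answer: (4,3) (5,4)

Derivation:
Dir NW: first cell '.' (not opp) -> no flip
Dir N: first cell '.' (not opp) -> no flip
Dir NE: opp run (2,3), next='.' -> no flip
Dir W: first cell '.' (not opp) -> no flip
Dir E: opp run (3,3) (3,4), next='.' -> no flip
Dir SW: first cell '.' (not opp) -> no flip
Dir S: first cell '.' (not opp) -> no flip
Dir SE: opp run (4,3) (5,4) capped by W -> flip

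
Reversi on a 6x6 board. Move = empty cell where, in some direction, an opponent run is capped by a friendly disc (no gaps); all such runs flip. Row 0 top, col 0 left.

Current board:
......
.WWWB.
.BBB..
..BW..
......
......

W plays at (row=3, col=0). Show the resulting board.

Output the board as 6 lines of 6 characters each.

Place W at (3,0); scan 8 dirs for brackets.
Dir NW: edge -> no flip
Dir N: first cell '.' (not opp) -> no flip
Dir NE: opp run (2,1) capped by W -> flip
Dir W: edge -> no flip
Dir E: first cell '.' (not opp) -> no flip
Dir SW: edge -> no flip
Dir S: first cell '.' (not opp) -> no flip
Dir SE: first cell '.' (not opp) -> no flip
All flips: (2,1)

Answer: ......
.WWWB.
.WBB..
W.BW..
......
......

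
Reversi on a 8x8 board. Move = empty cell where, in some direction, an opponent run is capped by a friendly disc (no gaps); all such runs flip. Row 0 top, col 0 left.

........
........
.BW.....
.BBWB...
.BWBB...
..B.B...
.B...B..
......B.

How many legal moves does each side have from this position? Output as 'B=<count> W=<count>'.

-- B to move --
(1,1): flips 2 -> legal
(1,2): flips 1 -> legal
(1,3): flips 1 -> legal
(2,3): flips 2 -> legal
(2,4): no bracket -> illegal
(5,1): no bracket -> illegal
(5,3): flips 1 -> legal
B mobility = 5
-- W to move --
(1,0): no bracket -> illegal
(1,1): no bracket -> illegal
(1,2): no bracket -> illegal
(2,0): flips 2 -> legal
(2,3): no bracket -> illegal
(2,4): no bracket -> illegal
(2,5): no bracket -> illegal
(3,0): flips 2 -> legal
(3,5): flips 1 -> legal
(4,0): flips 2 -> legal
(4,5): flips 2 -> legal
(5,0): no bracket -> illegal
(5,1): no bracket -> illegal
(5,3): flips 1 -> legal
(5,5): flips 1 -> legal
(5,6): no bracket -> illegal
(6,0): no bracket -> illegal
(6,2): flips 1 -> legal
(6,3): no bracket -> illegal
(6,4): no bracket -> illegal
(6,6): no bracket -> illegal
(6,7): no bracket -> illegal
(7,0): no bracket -> illegal
(7,1): no bracket -> illegal
(7,2): no bracket -> illegal
(7,4): no bracket -> illegal
(7,5): no bracket -> illegal
(7,7): no bracket -> illegal
W mobility = 8

Answer: B=5 W=8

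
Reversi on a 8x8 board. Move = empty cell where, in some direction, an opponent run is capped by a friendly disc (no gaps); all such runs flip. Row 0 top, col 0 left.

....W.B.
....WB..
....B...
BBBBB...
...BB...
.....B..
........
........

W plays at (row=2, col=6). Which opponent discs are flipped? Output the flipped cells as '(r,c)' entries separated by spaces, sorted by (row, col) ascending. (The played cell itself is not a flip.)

Dir NW: opp run (1,5) capped by W -> flip
Dir N: first cell '.' (not opp) -> no flip
Dir NE: first cell '.' (not opp) -> no flip
Dir W: first cell '.' (not opp) -> no flip
Dir E: first cell '.' (not opp) -> no flip
Dir SW: first cell '.' (not opp) -> no flip
Dir S: first cell '.' (not opp) -> no flip
Dir SE: first cell '.' (not opp) -> no flip

Answer: (1,5)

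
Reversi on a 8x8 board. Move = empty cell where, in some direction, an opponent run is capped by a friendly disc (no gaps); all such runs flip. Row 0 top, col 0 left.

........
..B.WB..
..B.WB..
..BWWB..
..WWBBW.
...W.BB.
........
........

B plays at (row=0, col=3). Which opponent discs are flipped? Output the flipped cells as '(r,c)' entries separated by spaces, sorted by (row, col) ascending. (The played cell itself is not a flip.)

Dir NW: edge -> no flip
Dir N: edge -> no flip
Dir NE: edge -> no flip
Dir W: first cell '.' (not opp) -> no flip
Dir E: first cell '.' (not opp) -> no flip
Dir SW: first cell 'B' (not opp) -> no flip
Dir S: first cell '.' (not opp) -> no flip
Dir SE: opp run (1,4) capped by B -> flip

Answer: (1,4)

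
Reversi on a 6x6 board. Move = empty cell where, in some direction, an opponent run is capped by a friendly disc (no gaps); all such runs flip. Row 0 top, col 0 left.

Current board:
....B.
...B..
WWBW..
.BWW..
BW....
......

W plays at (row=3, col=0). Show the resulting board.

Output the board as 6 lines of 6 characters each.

Place W at (3,0); scan 8 dirs for brackets.
Dir NW: edge -> no flip
Dir N: first cell 'W' (not opp) -> no flip
Dir NE: first cell 'W' (not opp) -> no flip
Dir W: edge -> no flip
Dir E: opp run (3,1) capped by W -> flip
Dir SW: edge -> no flip
Dir S: opp run (4,0), next='.' -> no flip
Dir SE: first cell 'W' (not opp) -> no flip
All flips: (3,1)

Answer: ....B.
...B..
WWBW..
WWWW..
BW....
......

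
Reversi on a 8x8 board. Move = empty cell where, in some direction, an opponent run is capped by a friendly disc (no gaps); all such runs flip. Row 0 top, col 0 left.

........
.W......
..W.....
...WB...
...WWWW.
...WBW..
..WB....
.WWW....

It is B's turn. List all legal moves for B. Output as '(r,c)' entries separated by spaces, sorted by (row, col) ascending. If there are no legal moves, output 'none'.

Answer: (2,3) (3,2) (3,6) (5,2) (5,6) (6,1)

Derivation:
(0,0): no bracket -> illegal
(0,1): no bracket -> illegal
(0,2): no bracket -> illegal
(1,0): no bracket -> illegal
(1,2): no bracket -> illegal
(1,3): no bracket -> illegal
(2,0): no bracket -> illegal
(2,1): no bracket -> illegal
(2,3): flips 3 -> legal
(2,4): no bracket -> illegal
(3,1): no bracket -> illegal
(3,2): flips 2 -> legal
(3,5): no bracket -> illegal
(3,6): flips 1 -> legal
(3,7): no bracket -> illegal
(4,2): no bracket -> illegal
(4,7): no bracket -> illegal
(5,1): no bracket -> illegal
(5,2): flips 2 -> legal
(5,6): flips 2 -> legal
(5,7): no bracket -> illegal
(6,0): no bracket -> illegal
(6,1): flips 1 -> legal
(6,4): no bracket -> illegal
(6,5): no bracket -> illegal
(6,6): no bracket -> illegal
(7,0): no bracket -> illegal
(7,4): no bracket -> illegal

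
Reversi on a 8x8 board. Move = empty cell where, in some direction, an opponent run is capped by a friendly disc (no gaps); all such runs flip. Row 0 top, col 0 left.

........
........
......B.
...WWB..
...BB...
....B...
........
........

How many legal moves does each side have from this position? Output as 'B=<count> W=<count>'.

-- B to move --
(2,2): flips 1 -> legal
(2,3): flips 1 -> legal
(2,4): flips 1 -> legal
(2,5): flips 1 -> legal
(3,2): flips 2 -> legal
(4,2): no bracket -> illegal
(4,5): no bracket -> illegal
B mobility = 5
-- W to move --
(1,5): no bracket -> illegal
(1,6): no bracket -> illegal
(1,7): no bracket -> illegal
(2,4): no bracket -> illegal
(2,5): no bracket -> illegal
(2,7): no bracket -> illegal
(3,2): no bracket -> illegal
(3,6): flips 1 -> legal
(3,7): no bracket -> illegal
(4,2): no bracket -> illegal
(4,5): no bracket -> illegal
(4,6): no bracket -> illegal
(5,2): flips 1 -> legal
(5,3): flips 1 -> legal
(5,5): flips 1 -> legal
(6,3): no bracket -> illegal
(6,4): flips 2 -> legal
(6,5): no bracket -> illegal
W mobility = 5

Answer: B=5 W=5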